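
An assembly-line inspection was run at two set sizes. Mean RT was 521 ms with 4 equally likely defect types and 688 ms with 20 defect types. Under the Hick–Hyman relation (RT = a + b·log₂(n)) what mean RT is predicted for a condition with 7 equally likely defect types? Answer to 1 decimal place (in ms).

579.1 ms

Fit slope and intercept:
  b = (688 − 521) / (log₂ 20 − log₂ 4) = 167 / (4.3219 − 2) = 71.923 ms/bit
  a = 521 − 71.923 × 2 = 377.154 ms
Then RT(7) = 377.154 + 71.923 × log₂ 7 = 377.154 + 71.923 × 2.8074 ≈ 579.067 ms.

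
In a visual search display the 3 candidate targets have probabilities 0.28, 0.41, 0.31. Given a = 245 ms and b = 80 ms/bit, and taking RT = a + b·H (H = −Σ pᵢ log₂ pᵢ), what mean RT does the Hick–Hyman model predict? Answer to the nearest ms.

Entropy contributions −pᵢ log₂ pᵢ: 0.5142, 0.5274, 0.5238; sum H = 1.5654 bits.
RT = a + bH = 245 + 80·1.5654 = 370.23 ms.

370 ms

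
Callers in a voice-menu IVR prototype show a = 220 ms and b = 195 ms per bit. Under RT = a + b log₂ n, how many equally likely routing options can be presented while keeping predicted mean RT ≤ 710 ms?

Set 220 + 195·log₂ n ≤ 710 → log₂ n ≤ (710 − 220)/195 = 2.5128.
So n ≤ 2^2.5128 = 5.707; the largest integer n is 5.

5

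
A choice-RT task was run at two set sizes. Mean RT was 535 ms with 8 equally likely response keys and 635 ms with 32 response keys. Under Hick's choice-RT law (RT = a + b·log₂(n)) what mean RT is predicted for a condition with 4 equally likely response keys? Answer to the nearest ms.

Fit slope and intercept:
  b = (635 − 535) / (log₂ 32 − log₂ 8) = 100 / (5 − 3) = 50 ms/bit
  a = 535 − 50 × 3 = 385 ms
Then RT(4) = 385 + 50 × log₂ 4 = 385 + 50 × 2 ≈ 485.000 ms.

485 ms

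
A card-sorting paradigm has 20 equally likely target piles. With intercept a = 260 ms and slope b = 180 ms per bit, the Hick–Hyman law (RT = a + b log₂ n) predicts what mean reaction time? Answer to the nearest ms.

log₂(20) = 4.3219 bits, so RT = 260 + 180 × 4.3219 ≈ 1037.947 ms.

1038 ms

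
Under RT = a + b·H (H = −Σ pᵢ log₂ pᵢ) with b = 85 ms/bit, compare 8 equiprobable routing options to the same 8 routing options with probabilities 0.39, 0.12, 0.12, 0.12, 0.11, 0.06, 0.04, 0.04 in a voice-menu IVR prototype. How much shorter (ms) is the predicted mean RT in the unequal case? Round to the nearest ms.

34 ms

Equiprobable entropy H₀ = log₂ 8 = 3.0000 bits.
Skewed entropy H = −Σ pᵢ log₂ pᵢ = 2.5963 bits.
ΔRT = b·(H₀ − H) = 85 × 0.4037 = 34.31 ms.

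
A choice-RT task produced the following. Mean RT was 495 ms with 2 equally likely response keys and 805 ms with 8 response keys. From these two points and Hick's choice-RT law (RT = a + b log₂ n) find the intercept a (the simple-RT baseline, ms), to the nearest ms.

340 ms

The slope on a log₂ axis is (805 − 495) / (3 − 1) = 155 ms/bit.
Intercept: a = 495 − 155·log₂(2) = 340.000 ms.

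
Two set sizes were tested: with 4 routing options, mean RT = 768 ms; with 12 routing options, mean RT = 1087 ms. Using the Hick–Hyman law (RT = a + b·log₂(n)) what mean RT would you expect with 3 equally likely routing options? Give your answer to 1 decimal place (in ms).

RT is linear in log₂ n, so two points fix the line:
  b = (1087 − 768) / (log₂ 12 − log₂ 4) = 319 / (3.5850 − 2) = 201.267 ms/bit
  a = 768 − 201.267 × 2 = 365.467 ms
Then RT(3) = 365.467 + 201.267 × log₂ 3 = 365.467 + 201.267 × 1.5850 ≈ 684.467 ms.

684.5 ms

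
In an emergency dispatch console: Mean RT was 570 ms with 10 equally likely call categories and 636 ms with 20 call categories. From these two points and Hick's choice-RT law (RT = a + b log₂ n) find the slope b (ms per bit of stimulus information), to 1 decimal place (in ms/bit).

66.0 ms/bit

Slope: b = (636 − 570) / (log₂ 20 − log₂ 10) = 66/1.0000 = 66.000 ms/bit.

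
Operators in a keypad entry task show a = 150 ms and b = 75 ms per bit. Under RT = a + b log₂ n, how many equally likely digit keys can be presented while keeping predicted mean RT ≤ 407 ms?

10

75·log₂ n ≤ 407 − 150 = 257, giving log₂ n ≤ 3.4267 and n ≤ 10.753. The largest whole number is 10.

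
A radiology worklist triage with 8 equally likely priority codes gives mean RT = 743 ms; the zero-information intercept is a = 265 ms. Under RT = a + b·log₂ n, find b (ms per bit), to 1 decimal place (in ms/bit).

159.3 ms/bit

8 alternatives carry log₂ 8 = 3 bits; the choice cost is 743 − 265 = 478 ms, so b = 478/3 = 159.333 ms/bit.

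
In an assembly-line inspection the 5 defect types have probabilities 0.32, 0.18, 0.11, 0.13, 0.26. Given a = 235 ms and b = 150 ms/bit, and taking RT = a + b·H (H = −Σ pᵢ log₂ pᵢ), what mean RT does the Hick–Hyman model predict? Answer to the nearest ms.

566 ms

H = 0.32·log₂(1/0.32) + 0.18·log₂(1/0.18) + 0.11·log₂(1/0.11) + 0.13·log₂(1/0.13) + 0.26·log₂(1/0.26) = 2.2096 bits.
RT = 235 + 150 × 2.2096 = 566.43 ms.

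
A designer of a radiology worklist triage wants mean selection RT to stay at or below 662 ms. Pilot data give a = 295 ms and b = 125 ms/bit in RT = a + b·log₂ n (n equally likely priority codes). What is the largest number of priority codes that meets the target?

7

Set 295 + 125·log₂ n ≤ 662 → log₂ n ≤ (662 − 295)/125 = 2.9360.
So n ≤ 2^2.9360 = 7.653; the largest integer n is 7.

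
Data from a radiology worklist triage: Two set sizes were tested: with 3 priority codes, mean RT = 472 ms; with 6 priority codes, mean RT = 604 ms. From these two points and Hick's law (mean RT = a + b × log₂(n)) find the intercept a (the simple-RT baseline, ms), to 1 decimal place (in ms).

b = (RT₂ − RT₁)/(log₂ n₂ − log₂ n₁) = (604 − 472)/(2.5850 − 1.5850) = 132.000 ms/bit.
a = RT₁ − b·log₂ n₁ = 472 − 132.000 × 1.5850 = 262.785 ms.

262.8 ms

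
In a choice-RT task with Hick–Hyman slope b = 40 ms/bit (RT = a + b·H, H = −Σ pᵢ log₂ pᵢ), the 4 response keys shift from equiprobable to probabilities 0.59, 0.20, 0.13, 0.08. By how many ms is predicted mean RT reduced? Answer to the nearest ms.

16 ms

The RT saving is b·ΔH. Equiprobable H₀ = log₂(4) = 2.0000 bits; with the given probabilities H = 1.5877 bits.
b·(H₀ − H) = 40 × (2.0000 − 1.5877) = 16.49 ms.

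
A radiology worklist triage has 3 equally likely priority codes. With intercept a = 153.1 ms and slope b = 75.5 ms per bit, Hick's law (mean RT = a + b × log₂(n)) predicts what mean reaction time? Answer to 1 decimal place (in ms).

272.8 ms

log₂(3) = 1.5850 bits, so RT = 153.1 + 75.5 × 1.5850 ≈ 272.765 ms.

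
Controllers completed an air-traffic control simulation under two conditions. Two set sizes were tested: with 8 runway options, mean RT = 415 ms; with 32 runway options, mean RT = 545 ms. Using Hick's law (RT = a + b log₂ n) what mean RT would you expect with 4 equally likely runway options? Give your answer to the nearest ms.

350 ms

RT is linear in log₂ n, so two points fix the line:
  b = (545 − 415) / (log₂ 32 − log₂ 8) = 130 / (5 − 3) = 65 ms/bit
  a = 415 − 65 × 3 = 220 ms
Then RT(4) = 220 + 65 × log₂ 4 = 220 + 65 × 2 ≈ 350.000 ms.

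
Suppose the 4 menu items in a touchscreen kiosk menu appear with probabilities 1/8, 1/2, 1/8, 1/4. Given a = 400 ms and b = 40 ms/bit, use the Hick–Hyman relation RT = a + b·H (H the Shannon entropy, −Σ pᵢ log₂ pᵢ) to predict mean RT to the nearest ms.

Each term −pᵢ log₂ pᵢ: 0.125·3 + 0.5·1 + 0.125·3 + 0.25·2; summed, H = 1.750 bits.
Mean RT = a + bH = 400 + 40·1.750 = 470.00 ms.

470 ms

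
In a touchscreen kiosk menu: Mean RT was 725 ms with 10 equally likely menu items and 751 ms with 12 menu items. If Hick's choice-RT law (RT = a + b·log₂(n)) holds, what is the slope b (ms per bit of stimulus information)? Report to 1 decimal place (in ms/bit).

98.8 ms/bit

Slope: b = (751 − 725) / (log₂ 12 − log₂ 10) = 26/0.2630 = 98.846 ms/bit.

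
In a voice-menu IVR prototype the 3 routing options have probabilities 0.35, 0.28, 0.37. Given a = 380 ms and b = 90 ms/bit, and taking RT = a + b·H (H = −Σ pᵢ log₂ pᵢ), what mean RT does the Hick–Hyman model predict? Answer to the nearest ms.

H = 0.35·log₂(1/0.35) + 0.28·log₂(1/0.28) + 0.37·log₂(1/0.37) = 1.5751 bits.
RT = 380 + 90 × 1.5751 = 521.75 ms.

522 ms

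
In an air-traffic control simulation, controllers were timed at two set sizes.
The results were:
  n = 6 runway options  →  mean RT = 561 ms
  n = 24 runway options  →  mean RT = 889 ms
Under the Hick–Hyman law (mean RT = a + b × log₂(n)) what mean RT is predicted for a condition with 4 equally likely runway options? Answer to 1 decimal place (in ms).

RT is linear in log₂ n, so two points fix the line:
  b = (889 − 561) / (log₂ 24 − log₂ 6) = 328 / (4.5850 − 2.5850) = 164.000 ms/bit
  a = 561 − 164.000 × 2.5850 = 137.066 ms
Then RT(4) = 137.066 + 164.000 × log₂ 4 = 137.066 + 164.000 × 2 ≈ 465.066 ms.

465.1 ms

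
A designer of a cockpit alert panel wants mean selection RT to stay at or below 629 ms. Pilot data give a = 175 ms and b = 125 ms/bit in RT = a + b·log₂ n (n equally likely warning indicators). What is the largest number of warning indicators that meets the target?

12

Information budget: (629 − 175)/125 = 3.6320 bits, so n ≤ 2^3.6320 = 12.398 → at most 12.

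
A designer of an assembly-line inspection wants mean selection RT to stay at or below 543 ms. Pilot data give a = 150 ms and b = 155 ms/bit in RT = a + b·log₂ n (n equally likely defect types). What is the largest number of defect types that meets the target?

5

Set 150 + 155·log₂ n ≤ 543 → log₂ n ≤ (543 − 150)/155 = 2.5355.
So n ≤ 2^2.5355 = 5.798; the largest integer n is 5.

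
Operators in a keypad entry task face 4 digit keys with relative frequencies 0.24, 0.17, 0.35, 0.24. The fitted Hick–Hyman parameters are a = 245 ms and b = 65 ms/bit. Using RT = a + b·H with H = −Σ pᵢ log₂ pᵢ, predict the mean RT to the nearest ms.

372 ms

H = 0.24·log₂(1/0.24) + 0.17·log₂(1/0.17) + 0.35·log₂(1/0.35) + 0.24·log₂(1/0.24) = 1.9530 bits.
RT = 245 + 65 × 1.9530 = 371.94 ms.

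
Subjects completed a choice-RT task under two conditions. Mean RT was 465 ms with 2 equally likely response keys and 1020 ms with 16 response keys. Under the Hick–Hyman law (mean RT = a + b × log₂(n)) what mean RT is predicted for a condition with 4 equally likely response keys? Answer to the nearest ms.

650 ms

RT is linear in log₂ n, so two points fix the line:
  b = (1020 − 465) / (log₂ 16 − log₂ 2) = 555 / (4 − 1) = 185 ms/bit
  a = 465 − 185 × 1 = 280 ms
Then RT(4) = 280 + 185 × log₂ 4 = 280 + 185 × 2 ≈ 650.000 ms.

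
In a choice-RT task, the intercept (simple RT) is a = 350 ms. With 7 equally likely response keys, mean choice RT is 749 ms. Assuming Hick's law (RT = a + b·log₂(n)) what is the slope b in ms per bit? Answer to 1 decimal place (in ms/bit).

142.1 ms/bit

log₂(7) = 2.8074 bits.
b = (RT − a)/log₂ n = (749 − 350) / 2.8074 = 142.127 ms/bit.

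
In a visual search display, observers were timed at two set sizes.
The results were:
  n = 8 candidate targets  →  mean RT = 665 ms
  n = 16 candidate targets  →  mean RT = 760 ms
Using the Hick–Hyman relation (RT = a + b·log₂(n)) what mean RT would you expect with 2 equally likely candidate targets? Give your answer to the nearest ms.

475 ms

Solve the two-equation system in a and b:
  b = (760 − 665) / (log₂ 16 − log₂ 8) = 95 / (4 − 3) = 95 ms/bit
  a = 665 − 95 × 3 = 380 ms
Then RT(2) = 380 + 95 × log₂ 2 = 380 + 95 × 1 ≈ 475.000 ms.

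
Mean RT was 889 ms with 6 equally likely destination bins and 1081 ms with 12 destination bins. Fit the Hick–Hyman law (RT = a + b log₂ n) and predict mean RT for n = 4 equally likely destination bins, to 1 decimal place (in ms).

776.7 ms

With log₂ n on the abscissa the relation is linear; from the two conditions:
  b = (1081 − 889) / (log₂ 12 − log₂ 6) = 192 / (3.5850 − 2.5850) = 192.000 ms/bit
  a = 889 − 192.000 × 2.5850 = 392.687 ms
Then RT(4) = 392.687 + 192.000 × log₂ 4 = 392.687 + 192.000 × 2 ≈ 776.687 ms.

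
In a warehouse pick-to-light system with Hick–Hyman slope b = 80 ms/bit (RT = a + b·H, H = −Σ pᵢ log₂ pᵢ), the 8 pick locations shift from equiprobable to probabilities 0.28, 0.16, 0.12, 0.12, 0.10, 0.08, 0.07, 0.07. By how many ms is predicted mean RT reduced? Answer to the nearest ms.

13 ms

The RT saving is b·ΔH. Equiprobable H₀ = log₂(8) = 3.0000 bits; with the given probabilities H = 2.8322 bits.
b·(H₀ − H) = 80 × (3.0000 − 2.8322) = 13.43 ms.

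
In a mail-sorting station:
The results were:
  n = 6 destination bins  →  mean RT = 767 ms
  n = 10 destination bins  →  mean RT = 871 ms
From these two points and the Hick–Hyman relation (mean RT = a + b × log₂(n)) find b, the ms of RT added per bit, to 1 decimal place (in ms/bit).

141.1 ms/bit

The slope on a log₂ axis is (871 − 767) / (3.3219 − 2.5850) = 141.119 ms/bit.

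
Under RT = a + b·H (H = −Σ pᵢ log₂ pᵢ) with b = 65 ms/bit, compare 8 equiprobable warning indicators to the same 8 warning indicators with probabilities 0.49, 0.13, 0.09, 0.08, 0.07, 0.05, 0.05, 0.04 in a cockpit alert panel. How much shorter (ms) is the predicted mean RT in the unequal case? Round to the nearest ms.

Equiprobable entropy H₀ = log₂ 8 = 3.0000 bits.
Skewed entropy H = −Σ pᵢ log₂ pᵢ = 2.3776 bits.
ΔRT = b·(H₀ − H) = 65 × 0.6224 = 40.46 ms.

40 ms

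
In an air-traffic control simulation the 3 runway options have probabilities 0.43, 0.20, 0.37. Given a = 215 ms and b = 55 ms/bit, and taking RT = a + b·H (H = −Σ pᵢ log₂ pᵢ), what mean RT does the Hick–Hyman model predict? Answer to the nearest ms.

299 ms

H = 0.43·log₂(1/0.43) + 0.20·log₂(1/0.20) + 0.37·log₂(1/0.37) = 1.5187 bits.
RT = 215 + 55 × 1.5187 = 298.53 ms.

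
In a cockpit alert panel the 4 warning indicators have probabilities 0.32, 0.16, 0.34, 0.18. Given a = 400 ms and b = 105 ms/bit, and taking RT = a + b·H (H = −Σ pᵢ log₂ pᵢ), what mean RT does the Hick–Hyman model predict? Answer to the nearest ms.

602 ms

Entropy contributions −pᵢ log₂ pᵢ: 0.5260, 0.4230, 0.5292, 0.4453; sum H = 1.9235 bits.
RT = a + bH = 400 + 105·1.9235 = 601.97 ms.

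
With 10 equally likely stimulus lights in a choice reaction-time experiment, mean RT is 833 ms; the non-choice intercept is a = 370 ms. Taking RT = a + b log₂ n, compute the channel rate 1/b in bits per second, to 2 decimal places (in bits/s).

7.17 bits/s

b = (833 − 370)/log₂ 10 = 463/3.3219 = 139.377 ms per bit = 0.13938 s/bit; the reciprocal is 7.175 bits/s.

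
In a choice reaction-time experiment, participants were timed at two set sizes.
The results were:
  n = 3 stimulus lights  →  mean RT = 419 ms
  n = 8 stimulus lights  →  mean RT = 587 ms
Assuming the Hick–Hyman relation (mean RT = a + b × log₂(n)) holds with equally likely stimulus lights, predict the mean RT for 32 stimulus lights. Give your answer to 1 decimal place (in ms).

RT is linear in log₂ n, so two points fix the line:
  b = (587 − 419) / (log₂ 8 − log₂ 3) = 168 / (3 − 1.5850) = 118.725 ms/bit
  a = 419 − 118.725 × 1.5850 = 230.826 ms
Then RT(32) = 230.826 + 118.725 × log₂ 32 = 230.826 + 118.725 × 5 ≈ 824.450 ms.

824.4 ms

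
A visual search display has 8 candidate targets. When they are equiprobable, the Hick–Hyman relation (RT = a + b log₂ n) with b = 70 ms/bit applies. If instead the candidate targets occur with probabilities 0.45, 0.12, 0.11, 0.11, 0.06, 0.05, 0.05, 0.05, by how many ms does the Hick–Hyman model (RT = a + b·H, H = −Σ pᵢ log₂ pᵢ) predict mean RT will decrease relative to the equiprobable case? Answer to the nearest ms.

37 ms

Equiprobable entropy H₀ = log₂ 8 = 3.0000 bits.
Skewed entropy H = −Σ pᵢ log₂ pᵢ = 2.4779 bits.
ΔRT = b·(H₀ − H) = 70 × 0.5221 = 36.55 ms.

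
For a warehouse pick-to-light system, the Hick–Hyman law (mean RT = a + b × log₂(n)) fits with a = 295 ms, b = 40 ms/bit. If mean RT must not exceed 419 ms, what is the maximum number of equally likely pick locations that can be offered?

Information budget: (419 − 295)/40 = 3.1000 bits, so n ≤ 2^3.1000 = 8.574 → at most 8.

8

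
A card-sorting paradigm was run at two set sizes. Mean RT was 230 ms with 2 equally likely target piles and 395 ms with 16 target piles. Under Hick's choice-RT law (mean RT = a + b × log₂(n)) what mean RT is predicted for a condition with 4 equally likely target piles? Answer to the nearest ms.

With log₂ n on the abscissa the relation is linear; from the two conditions:
  b = (395 − 230) / (log₂ 16 − log₂ 2) = 165 / (4 − 1) = 55 ms/bit
  a = 230 − 55 × 1 = 175 ms
Then RT(4) = 175 + 55 × log₂ 4 = 175 + 55 × 2 ≈ 285.000 ms.

285 ms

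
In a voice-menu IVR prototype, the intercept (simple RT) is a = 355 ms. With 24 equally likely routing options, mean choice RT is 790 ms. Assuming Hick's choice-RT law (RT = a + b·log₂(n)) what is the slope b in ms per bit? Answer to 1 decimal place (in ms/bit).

b = (790 − 355) / log₂(24) = 435 / 4.5850 = 94.875 ms/bit.

94.9 ms/bit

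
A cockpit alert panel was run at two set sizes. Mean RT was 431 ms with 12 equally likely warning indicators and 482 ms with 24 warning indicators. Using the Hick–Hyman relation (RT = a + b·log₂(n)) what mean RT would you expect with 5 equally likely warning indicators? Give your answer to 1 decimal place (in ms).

366.6 ms

With log₂ n on the abscissa the relation is linear; from the two conditions:
  b = (482 − 431) / (log₂ 24 − log₂ 12) = 51 / (4.5850 − 3.5850) = 51.000 ms/bit
  a = 431 − 51.000 × 3.5850 = 248.167 ms
Then RT(5) = 248.167 + 51.000 × log₂ 5 = 248.167 + 51.000 × 2.3219 ≈ 366.585 ms.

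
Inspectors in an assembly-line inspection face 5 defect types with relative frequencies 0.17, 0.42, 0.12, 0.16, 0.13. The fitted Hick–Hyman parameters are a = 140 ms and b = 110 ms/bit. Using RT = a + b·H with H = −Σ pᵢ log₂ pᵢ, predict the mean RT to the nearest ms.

375 ms

Entropy contributions −pᵢ log₂ pᵢ: 0.4346, 0.5256, 0.3671, 0.4230, 0.3826; sum H = 2.1330 bits.
RT = a + bH = 140 + 110·2.1330 = 374.63 ms.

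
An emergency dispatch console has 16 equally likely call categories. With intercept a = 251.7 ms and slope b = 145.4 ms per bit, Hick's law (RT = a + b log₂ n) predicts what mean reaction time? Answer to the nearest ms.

833 ms

log₂(16) = 4 bits, so RT = 251.7 + 145.4 × 4 ≈ 833.300 ms.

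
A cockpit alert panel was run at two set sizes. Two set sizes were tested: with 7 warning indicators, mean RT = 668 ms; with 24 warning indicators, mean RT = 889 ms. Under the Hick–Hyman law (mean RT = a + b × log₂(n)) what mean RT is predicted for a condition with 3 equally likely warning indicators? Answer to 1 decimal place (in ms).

Fit slope and intercept:
  b = (889 − 668) / (log₂ 24 − log₂ 7) = 221 / (4.5850 − 2.8074) = 124.324 ms/bit
  a = 668 − 124.324 × 2.8074 = 318.977 ms
Then RT(3) = 318.977 + 124.324 × log₂ 3 = 318.977 + 124.324 × 1.5850 ≈ 516.027 ms.

516.0 ms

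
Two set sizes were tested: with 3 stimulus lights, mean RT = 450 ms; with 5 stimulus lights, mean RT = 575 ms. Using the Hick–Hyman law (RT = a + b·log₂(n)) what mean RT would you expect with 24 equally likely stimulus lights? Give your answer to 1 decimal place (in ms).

With log₂ n on the abscissa the relation is linear; from the two conditions:
  b = (575 − 450) / (log₂ 5 − log₂ 3) = 125 / (2.3219 − 1.5850) = 169.614 ms/bit
  a = 450 − 169.614 × 1.5850 = 181.167 ms
Then RT(24) = 181.167 + 169.614 × log₂ 24 = 181.167 + 169.614 × 4.5850 ≈ 958.843 ms.

958.8 ms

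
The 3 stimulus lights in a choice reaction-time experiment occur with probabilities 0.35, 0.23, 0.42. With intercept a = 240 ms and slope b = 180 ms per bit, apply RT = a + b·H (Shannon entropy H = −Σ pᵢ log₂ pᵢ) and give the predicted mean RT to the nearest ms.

H = 0.35·log₂(1/0.35) + 0.23·log₂(1/0.23) + 0.42·log₂(1/0.42) = 1.5434 bits.
RT = 240 + 180 × 1.5434 = 517.81 ms.

518 ms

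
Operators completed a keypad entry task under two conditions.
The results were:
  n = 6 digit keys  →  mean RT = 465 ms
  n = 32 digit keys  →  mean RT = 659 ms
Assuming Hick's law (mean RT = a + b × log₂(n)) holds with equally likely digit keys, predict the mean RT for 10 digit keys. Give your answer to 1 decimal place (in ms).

RT is linear in log₂ n, so two points fix the line:
  b = (659 − 465) / (log₂ 32 − log₂ 6) = 194 / (5 − 2.5850) = 80.330 ms/bit
  a = 465 − 80.330 × 2.5850 = 257.350 ms
Then RT(10) = 257.350 + 80.330 × log₂ 10 = 257.350 + 80.330 × 3.3219 ≈ 524.200 ms.

524.2 ms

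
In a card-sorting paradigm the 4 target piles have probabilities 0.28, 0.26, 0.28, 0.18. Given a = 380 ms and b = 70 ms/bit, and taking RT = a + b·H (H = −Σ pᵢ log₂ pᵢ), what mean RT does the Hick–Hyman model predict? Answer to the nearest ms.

H = 0.28·log₂(1/0.28) + 0.26·log₂(1/0.26) + 0.28·log₂(1/0.28) + 0.18·log₂(1/0.18) = 1.9790 bits.
RT = 380 + 70 × 1.9790 = 518.53 ms.

519 ms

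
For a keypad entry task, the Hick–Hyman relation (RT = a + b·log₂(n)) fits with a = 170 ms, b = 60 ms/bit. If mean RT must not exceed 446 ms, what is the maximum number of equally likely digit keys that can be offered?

60·log₂ n ≤ 446 − 170 = 276, giving log₂ n ≤ 4.6000 and n ≤ 24.251. The largest whole number is 24.

24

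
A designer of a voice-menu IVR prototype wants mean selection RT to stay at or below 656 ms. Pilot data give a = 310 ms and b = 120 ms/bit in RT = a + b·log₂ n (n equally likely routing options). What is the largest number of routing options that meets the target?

7

Information budget: (656 − 310)/120 = 2.8833 bits, so n ≤ 2^2.8833 = 7.379 → at most 7.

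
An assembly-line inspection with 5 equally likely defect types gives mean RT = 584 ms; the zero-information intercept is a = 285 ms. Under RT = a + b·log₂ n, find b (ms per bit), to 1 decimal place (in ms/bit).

b = (584 − 285) / log₂(5) = 299 / 2.3219 = 128.772 ms/bit.

128.8 ms/bit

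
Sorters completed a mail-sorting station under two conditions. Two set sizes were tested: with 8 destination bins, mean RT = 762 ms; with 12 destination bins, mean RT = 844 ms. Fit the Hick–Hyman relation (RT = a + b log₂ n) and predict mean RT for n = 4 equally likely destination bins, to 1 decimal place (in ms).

With log₂ n on the abscissa the relation is linear; from the two conditions:
  b = (844 − 762) / (log₂ 12 − log₂ 8) = 82 / (3.5850 − 3) = 140.180 ms/bit
  a = 762 − 140.180 × 3 = 341.460 ms
Then RT(4) = 341.460 + 140.180 × log₂ 4 = 341.460 + 140.180 × 2 ≈ 621.820 ms.

621.8 ms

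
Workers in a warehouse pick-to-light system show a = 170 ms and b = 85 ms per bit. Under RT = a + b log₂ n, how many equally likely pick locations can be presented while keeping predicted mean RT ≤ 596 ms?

32

Information budget: (596 − 170)/85 = 5.0118 bits, so n ≤ 2^5.0118 = 32.262 → at most 32.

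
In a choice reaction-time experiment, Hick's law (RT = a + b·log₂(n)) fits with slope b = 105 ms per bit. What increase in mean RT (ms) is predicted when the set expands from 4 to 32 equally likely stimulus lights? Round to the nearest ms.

ΔRT = (a + b log₂ n₂) − (a + b log₂ n₁) = b·(log₂ n₂ − log₂ n₁).
log₂(32) − log₂(4) = log₂(32/4) = log₂(8) = 3.
ΔRT = 105 × 3.0000 = 315.000 ms.

315 ms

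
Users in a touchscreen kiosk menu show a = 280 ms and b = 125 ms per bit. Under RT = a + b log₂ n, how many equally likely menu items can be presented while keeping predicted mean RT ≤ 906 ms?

32

Information budget: (906 − 280)/125 = 5.0080 bits, so n ≤ 2^5.0080 = 32.178 → at most 32.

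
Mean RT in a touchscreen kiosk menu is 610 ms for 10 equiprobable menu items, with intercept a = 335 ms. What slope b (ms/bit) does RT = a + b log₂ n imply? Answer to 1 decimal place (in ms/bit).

82.8 ms/bit

log₂(10) = 3.3219 bits.
b = (RT − a)/log₂ n = (610 − 335) / 3.3219 = 82.783 ms/bit.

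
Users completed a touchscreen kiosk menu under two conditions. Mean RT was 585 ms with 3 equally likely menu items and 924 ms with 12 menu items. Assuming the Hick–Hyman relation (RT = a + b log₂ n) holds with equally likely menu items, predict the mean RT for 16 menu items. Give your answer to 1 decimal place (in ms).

994.3 ms

Fit slope and intercept:
  b = (924 − 585) / (log₂ 12 − log₂ 3) = 339 / (3.5850 − 1.5850) = 169.500 ms/bit
  a = 585 − 169.500 × 1.5850 = 316.349 ms
Then RT(16) = 316.349 + 169.500 × log₂ 16 = 316.349 + 169.500 × 4 ≈ 994.349 ms.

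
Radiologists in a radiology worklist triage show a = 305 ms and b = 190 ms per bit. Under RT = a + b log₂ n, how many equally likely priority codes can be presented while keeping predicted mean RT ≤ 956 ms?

10

Information budget: (956 − 305)/190 = 3.4263 bits, so n ≤ 2^3.4263 = 10.750 → at most 10.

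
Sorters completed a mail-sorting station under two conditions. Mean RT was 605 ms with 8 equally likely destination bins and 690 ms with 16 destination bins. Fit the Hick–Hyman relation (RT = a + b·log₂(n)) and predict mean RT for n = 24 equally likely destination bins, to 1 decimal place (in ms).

With log₂ n on the abscissa the relation is linear; from the two conditions:
  b = (690 − 605) / (log₂ 16 − log₂ 8) = 85 / (4 − 3) = 85.000 ms/bit
  a = 605 − 85.000 × 3 = 350.000 ms
Then RT(24) = 350.000 + 85.000 × log₂ 24 = 350.000 + 85.000 × 4.5850 ≈ 739.722 ms.

739.7 ms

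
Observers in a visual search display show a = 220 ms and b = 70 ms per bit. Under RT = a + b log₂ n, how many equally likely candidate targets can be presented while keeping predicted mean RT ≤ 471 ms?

12

Information budget: (471 − 220)/70 = 3.5857 bits, so n ≤ 2^3.5857 = 12.006 → at most 12.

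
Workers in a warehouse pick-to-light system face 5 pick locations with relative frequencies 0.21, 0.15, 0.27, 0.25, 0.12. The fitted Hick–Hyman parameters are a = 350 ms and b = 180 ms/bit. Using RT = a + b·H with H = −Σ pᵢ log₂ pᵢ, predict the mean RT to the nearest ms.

H = 0.21·log₂(1/0.21) + 0.15·log₂(1/0.15) + 0.27·log₂(1/0.27) + 0.25·log₂(1/0.25) + 0.12·log₂(1/0.12) = 2.2605 bits.
RT = 350 + 180 × 2.2605 = 756.88 ms.

757 ms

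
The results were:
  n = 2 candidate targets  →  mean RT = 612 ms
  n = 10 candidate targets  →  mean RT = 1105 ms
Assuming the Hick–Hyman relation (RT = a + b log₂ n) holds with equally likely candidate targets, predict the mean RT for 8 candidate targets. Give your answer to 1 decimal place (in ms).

Solve the two-equation system in a and b:
  b = (1105 − 612) / (log₂ 10 − log₂ 2) = 493 / (3.3219 − 1) = 212.324 ms/bit
  a = 612 − 212.324 × 1 = 399.676 ms
Then RT(8) = 399.676 + 212.324 × log₂ 8 = 399.676 + 212.324 × 3 ≈ 1036.647 ms.

1036.6 ms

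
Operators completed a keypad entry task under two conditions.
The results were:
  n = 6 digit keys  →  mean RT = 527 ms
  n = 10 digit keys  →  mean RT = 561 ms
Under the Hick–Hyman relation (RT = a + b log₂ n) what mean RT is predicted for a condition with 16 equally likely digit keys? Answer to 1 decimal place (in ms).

Fit slope and intercept:
  b = (561 − 527) / (log₂ 10 − log₂ 6) = 34 / (3.3219 − 2.5850) = 46.135 ms/bit
  a = 527 − 46.135 × 2.5850 = 407.742 ms
Then RT(16) = 407.742 + 46.135 × log₂ 16 = 407.742 + 46.135 × 4 ≈ 592.283 ms.

592.3 ms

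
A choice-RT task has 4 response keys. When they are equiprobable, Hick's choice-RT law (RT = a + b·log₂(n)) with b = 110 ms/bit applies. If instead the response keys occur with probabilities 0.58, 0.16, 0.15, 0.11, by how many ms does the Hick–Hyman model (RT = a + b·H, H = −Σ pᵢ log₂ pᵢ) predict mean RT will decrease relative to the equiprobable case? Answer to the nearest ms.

The RT saving is b·ΔH. Equiprobable H₀ = log₂(4) = 2.0000 bits; with the given probabilities H = 1.6397 bits.
b·(H₀ − H) = 110 × (2.0000 − 1.6397) = 39.64 ms.

40 ms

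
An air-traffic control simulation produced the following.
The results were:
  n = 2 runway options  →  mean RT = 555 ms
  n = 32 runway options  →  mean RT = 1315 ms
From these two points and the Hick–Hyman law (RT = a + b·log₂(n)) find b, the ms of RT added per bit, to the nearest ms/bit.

The slope on a log₂ axis is (1315 − 555) / (5 − 1) = 190 ms/bit.

190 ms/bit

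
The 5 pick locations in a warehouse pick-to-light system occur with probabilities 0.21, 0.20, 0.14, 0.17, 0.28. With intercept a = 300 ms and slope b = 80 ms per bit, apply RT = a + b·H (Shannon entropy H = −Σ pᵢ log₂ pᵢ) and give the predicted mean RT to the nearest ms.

483 ms

H = 0.21·log₂(1/0.21) + 0.20·log₂(1/0.20) + 0.14·log₂(1/0.14) + 0.17·log₂(1/0.17) + 0.28·log₂(1/0.28) = 2.2831 bits.
RT = 300 + 80 × 2.2831 = 482.65 ms.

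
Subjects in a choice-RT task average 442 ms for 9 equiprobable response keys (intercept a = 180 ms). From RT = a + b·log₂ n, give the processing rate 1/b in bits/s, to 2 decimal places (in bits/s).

Choice component = 442 − 180 = 262 ms over log₂(9) = 3.1699 bits.
b = 262 / 3.1699 = 82.652 ms/bit, so 1/b = 12.099 bits/s.

12.10 bits/s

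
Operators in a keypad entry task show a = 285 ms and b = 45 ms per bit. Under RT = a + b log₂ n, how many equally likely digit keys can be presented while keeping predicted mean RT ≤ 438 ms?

Set 285 + 45·log₂ n ≤ 438 → log₂ n ≤ (438 − 285)/45 = 3.4000.
So n ≤ 2^3.4000 = 10.556; the largest integer n is 10.

10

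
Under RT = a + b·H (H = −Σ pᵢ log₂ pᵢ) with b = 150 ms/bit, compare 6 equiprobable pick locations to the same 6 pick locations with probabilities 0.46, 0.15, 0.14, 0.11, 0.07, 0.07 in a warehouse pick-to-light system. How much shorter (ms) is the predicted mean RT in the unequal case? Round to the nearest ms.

56 ms

Equiprobable entropy H₀ = log₂ 6 = 2.5850 bits.
Skewed entropy H = −Σ pᵢ log₂ pᵢ = 2.2104 bits.
ΔRT = b·(H₀ − H) = 150 × 0.3746 = 56.19 ms.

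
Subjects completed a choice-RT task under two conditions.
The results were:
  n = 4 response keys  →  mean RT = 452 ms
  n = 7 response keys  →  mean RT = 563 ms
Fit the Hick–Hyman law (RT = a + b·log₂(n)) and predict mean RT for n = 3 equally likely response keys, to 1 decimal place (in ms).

394.9 ms

RT is linear in log₂ n, so two points fix the line:
  b = (563 − 452) / (log₂ 7 − log₂ 4) = 111 / (2.8074 − 2) = 137.486 ms/bit
  a = 452 − 137.486 × 2 = 177.028 ms
Then RT(3) = 177.028 + 137.486 × log₂ 3 = 177.028 + 137.486 × 1.5850 ≈ 394.938 ms.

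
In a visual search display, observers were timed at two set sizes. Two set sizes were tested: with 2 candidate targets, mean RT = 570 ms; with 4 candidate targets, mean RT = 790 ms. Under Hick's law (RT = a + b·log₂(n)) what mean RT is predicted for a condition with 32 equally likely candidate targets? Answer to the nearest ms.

With log₂ n on the abscissa the relation is linear; from the two conditions:
  b = (790 − 570) / (log₂ 4 − log₂ 2) = 220 / (2 − 1) = 220 ms/bit
  a = 570 − 220 × 1 = 350 ms
Then RT(32) = 350 + 220 × log₂ 32 = 350 + 220 × 5 ≈ 1450.000 ms.

1450 ms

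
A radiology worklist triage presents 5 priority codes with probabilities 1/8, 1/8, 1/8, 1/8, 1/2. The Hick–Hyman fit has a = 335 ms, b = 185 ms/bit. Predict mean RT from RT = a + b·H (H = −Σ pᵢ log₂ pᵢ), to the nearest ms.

Each term −pᵢ log₂ pᵢ: 0.125·3 + 0.125·3 + 0.125·3 + 0.125·3 + 0.5·1; summed, H = 2.000 bits.
Mean RT = a + bH = 335 + 185·2.000 = 705.00 ms.

705 ms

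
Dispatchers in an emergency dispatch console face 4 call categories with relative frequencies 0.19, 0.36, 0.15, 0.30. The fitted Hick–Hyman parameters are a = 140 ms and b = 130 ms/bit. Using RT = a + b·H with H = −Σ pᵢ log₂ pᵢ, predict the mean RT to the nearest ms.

389 ms

Entropy contributions −pᵢ log₂ pᵢ: 0.4552, 0.5306, 0.4105, 0.5211; sum H = 1.9175 bits.
RT = a + bH = 140 + 130·1.9175 = 389.27 ms.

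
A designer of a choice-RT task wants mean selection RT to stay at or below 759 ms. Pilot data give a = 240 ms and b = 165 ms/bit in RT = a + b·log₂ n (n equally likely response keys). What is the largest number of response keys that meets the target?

Information budget: (759 − 240)/165 = 3.1455 bits, so n ≤ 2^3.1455 = 8.849 → at most 8.

8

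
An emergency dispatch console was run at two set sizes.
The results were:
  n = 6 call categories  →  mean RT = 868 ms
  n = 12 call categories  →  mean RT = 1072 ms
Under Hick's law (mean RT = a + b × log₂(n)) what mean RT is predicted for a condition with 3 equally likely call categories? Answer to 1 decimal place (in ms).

664.0 ms

Solve the two-equation system in a and b:
  b = (1072 − 868) / (log₂ 12 − log₂ 6) = 204 / (3.5850 − 2.5850) = 204.000 ms/bit
  a = 868 − 204.000 × 2.5850 = 340.668 ms
Then RT(3) = 340.668 + 204.000 × log₂ 3 = 340.668 + 204.000 × 1.5850 ≈ 664.000 ms.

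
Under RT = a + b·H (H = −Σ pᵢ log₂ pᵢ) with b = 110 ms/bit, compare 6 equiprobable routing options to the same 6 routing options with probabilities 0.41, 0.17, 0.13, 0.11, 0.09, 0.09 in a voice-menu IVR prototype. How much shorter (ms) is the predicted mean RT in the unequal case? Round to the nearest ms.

29 ms

The RT saving is b·ΔH. Equiprobable H₀ = log₂(6) = 2.5850 bits; with the given probabilities H = 2.3202 bits.
b·(H₀ − H) = 110 × (2.5850 − 2.3202) = 29.12 ms.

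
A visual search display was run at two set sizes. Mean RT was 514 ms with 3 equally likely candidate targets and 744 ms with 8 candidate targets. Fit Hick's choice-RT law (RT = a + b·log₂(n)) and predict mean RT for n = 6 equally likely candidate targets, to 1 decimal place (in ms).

676.5 ms

Solve the two-equation system in a and b:
  b = (744 − 514) / (log₂ 8 − log₂ 3) = 230 / (3 − 1.5850) = 162.540 ms/bit
  a = 514 − 162.540 × 1.5850 = 256.380 ms
Then RT(6) = 256.380 + 162.540 × log₂ 6 = 256.380 + 162.540 × 2.5850 ≈ 676.540 ms.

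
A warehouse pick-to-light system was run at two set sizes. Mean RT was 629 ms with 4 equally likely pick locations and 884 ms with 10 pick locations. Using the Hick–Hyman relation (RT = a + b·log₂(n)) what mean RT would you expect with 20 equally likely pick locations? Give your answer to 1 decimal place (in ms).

1076.9 ms

RT is linear in log₂ n, so two points fix the line:
  b = (884 − 629) / (log₂ 10 − log₂ 4) = 255 / (3.3219 − 2) = 192.900 ms/bit
  a = 629 − 192.900 × 2 = 243.200 ms
Then RT(20) = 243.200 + 192.900 × log₂ 20 = 243.200 + 192.900 × 4.3219 ≈ 1076.900 ms.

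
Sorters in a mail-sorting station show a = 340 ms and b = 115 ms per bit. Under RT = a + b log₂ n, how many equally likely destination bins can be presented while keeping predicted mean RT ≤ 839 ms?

Information budget: (839 − 340)/115 = 4.3391 bits, so n ≤ 2^4.3391 = 20.240 → at most 20.

20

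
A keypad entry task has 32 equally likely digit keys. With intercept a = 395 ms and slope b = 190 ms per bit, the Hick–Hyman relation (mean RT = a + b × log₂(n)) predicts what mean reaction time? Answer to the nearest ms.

log₂(32) = 5 bits, so RT = 395 + 190 × 5 ≈ 1345.000 ms.

1345 ms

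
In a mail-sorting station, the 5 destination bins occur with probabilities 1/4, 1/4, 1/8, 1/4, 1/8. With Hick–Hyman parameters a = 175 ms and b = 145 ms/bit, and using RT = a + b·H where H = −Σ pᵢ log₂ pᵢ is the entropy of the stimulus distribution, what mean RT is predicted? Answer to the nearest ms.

Each term −pᵢ log₂ pᵢ: 0.25·2 + 0.25·2 + 0.125·3 + 0.25·2 + 0.125·3; summed, H = 2.250 bits.
Mean RT = a + bH = 175 + 145·2.250 = 501.25 ms.

501 ms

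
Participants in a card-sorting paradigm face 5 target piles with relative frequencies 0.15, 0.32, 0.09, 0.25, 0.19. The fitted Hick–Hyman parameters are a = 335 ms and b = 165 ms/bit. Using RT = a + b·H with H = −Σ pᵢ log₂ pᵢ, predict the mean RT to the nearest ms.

H = 0.15·log₂(1/0.15) + 0.32·log₂(1/0.32) + 0.09·log₂(1/0.09) + 0.25·log₂(1/0.25) + 0.19·log₂(1/0.19) = 2.2045 bits.
RT = 335 + 165 × 2.2045 = 698.74 ms.

699 ms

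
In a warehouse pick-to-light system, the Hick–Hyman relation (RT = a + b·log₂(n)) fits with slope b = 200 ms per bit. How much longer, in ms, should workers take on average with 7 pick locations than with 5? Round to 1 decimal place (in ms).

97.1 ms

Only the slope matters, since a is common to both: ΔRT = b·log₂(n₂/n₁).
log₂(7) − log₂(5) = 2.8074 − 2.3219 = 0.4854.
ΔRT = 200 × 0.4854 = 97.085 ms.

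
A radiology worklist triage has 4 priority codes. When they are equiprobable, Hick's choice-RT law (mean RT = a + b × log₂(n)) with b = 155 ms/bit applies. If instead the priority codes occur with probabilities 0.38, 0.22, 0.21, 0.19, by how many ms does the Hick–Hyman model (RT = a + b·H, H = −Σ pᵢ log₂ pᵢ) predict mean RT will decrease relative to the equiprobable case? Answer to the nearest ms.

9 ms

The RT saving is b·ΔH. Equiprobable H₀ = log₂(4) = 2.0000 bits; with the given probabilities H = 1.9391 bits.
b·(H₀ − H) = 155 × (2.0000 − 1.9391) = 9.44 ms.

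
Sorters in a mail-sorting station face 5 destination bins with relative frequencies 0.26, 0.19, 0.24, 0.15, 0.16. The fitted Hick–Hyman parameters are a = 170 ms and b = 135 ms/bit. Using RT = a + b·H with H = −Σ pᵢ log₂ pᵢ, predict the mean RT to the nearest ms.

H = 0.26·log₂(1/0.26) + 0.19·log₂(1/0.19) + 0.24·log₂(1/0.24) + 0.15·log₂(1/0.15) + 0.16·log₂(1/0.16) = 2.2882 bits.
RT = 170 + 135 × 2.2882 = 478.91 ms.

479 ms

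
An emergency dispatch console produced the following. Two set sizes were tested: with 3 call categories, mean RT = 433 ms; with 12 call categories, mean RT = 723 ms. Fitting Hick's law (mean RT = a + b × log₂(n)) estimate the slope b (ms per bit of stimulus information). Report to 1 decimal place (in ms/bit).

145.0 ms/bit

Slope: b = (723 − 433) / (log₂ 12 − log₂ 3) = 290/2.0000 = 145.000 ms/bit.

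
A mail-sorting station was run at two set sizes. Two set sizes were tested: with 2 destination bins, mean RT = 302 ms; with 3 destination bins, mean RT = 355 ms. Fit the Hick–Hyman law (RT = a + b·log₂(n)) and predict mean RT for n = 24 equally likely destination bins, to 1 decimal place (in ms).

Fit slope and intercept:
  b = (355 − 302) / (log₂ 3 − log₂ 2) = 53 / (1.5850 − 1) = 90.604 ms/bit
  a = 302 − 90.604 × 1 = 211.396 ms
Then RT(24) = 211.396 + 90.604 × log₂ 24 = 211.396 + 90.604 × 4.5850 ≈ 626.812 ms.

626.8 ms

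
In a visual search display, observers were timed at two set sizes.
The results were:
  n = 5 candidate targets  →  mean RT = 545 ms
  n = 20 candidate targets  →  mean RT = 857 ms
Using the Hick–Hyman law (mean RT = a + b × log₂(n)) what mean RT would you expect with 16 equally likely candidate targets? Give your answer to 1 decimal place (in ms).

With log₂ n on the abscissa the relation is linear; from the two conditions:
  b = (857 − 545) / (log₂ 20 − log₂ 5) = 312 / (4.3219 − 2.3219) = 156.000 ms/bit
  a = 545 − 156.000 × 2.3219 = 182.779 ms
Then RT(16) = 182.779 + 156.000 × log₂ 16 = 182.779 + 156.000 × 4 ≈ 806.779 ms.

806.8 ms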